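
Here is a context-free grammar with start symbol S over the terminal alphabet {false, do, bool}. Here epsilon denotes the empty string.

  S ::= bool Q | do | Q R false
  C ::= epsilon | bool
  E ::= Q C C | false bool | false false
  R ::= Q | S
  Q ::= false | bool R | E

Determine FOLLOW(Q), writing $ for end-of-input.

{$, bool, do, false}

FIRST(C): from C::=epsilon we get {epsilon}; from C::=bool we get {bool}. So FIRST(C) = {epsilon, bool}.
FIRST(S): from S::=bool Q we get {bool}; from S::=do we get {do}; from S::=Q R false we get {bool, false}. So FIRST(S) = {bool, do, false}.
FIRST(E): from E::=Q C C we get {bool, false}; from E::=false bool we get {false}; from E::=false false we get {false}. So FIRST(E) = {bool, false}.
FIRST(Q): from Q::=false we get {false}; from Q::=bool R we get {bool}; from Q::=E we get {bool, false}. So FIRST(Q) = {bool, false}.
FIRST(R): from R::=Q we get {bool, false}; from R::=S we get {bool, do, false}. So FIRST(R) = {bool, do, false}.
FOLLOW(S) includes $ since S is the start symbol.
FOLLOW(S): in R::=S, the suffix after S is empty, so FOLLOW(S) ⊇ FOLLOW(R) = {$, bool, do, false}. Thus FOLLOW(S) = {$, bool, do, false}.
FOLLOW(C): in E::=Q C C (occurrence 1), C is followed by C with FIRST {epsilon, bool}; in E::=Q C C (occurrence 1), the suffix after C is nullable, so FOLLOW(C) ⊇ FOLLOW(E) = {$, bool, do, false}; in E::=Q C C (occurrence 2), the suffix after C is empty, so FOLLOW(C) ⊇ FOLLOW(E) = {$, bool, do, false}. Thus FOLLOW(C) = {$, bool, do, false}.
FOLLOW(E): in Q::=E, the suffix after E is empty, so FOLLOW(E) ⊇ FOLLOW(Q) = {$, bool, do, false}. Thus FOLLOW(E) = {$, bool, do, false}.
FOLLOW(R): in S::=Q R false, R is followed by false with FIRST {false}; in Q::=bool R, the suffix after R is empty, so FOLLOW(R) ⊇ FOLLOW(Q) = {$, bool, do, false}. Thus FOLLOW(R) = {$, bool, do, false}.
FOLLOW(Q): in S::=bool Q, the suffix after Q is empty, so FOLLOW(Q) ⊇ FOLLOW(S) = {$, bool, do, false}; in S::=Q R false, Q is followed by R false with FIRST {bool, do, false}; in E::=Q C C, Q is followed by C C with FIRST {epsilon, bool}; in E::=Q C C, the suffix after Q is nullable, so FOLLOW(Q) ⊇ FOLLOW(E) = {$, bool, do, false}; in R::=Q, the suffix after Q is empty, so FOLLOW(Q) ⊇ FOLLOW(R) = {$, bool, do, false}. Thus FOLLOW(Q) = {$, bool, do, false}.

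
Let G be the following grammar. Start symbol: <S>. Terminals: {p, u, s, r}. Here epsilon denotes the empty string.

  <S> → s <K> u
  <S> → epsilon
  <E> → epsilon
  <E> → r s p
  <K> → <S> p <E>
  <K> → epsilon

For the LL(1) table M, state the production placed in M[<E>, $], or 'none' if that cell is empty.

FIRST(<S>): from <S>→s <K> u we get {s}; from <S>→epsilon we get {epsilon}. So FIRST(<S>) = {epsilon, s}.
FIRST(<E>): from <E>→epsilon we get {epsilon}; from <E>→r s p we get {r}. So FIRST(<E>) = {epsilon, r}.
FIRST(<K>): from <K>→<S> p <E> we get {p, s}; from <K>→epsilon we get {epsilon}. So FIRST(<K>) = {epsilon, p, s}.
FOLLOW(<S>) includes $ since <S> is the start symbol.
FOLLOW(<K>): in <S>→s <K> u, <K> is followed by u with FIRST {u}. Thus FOLLOW(<K>) = {u}.
FOLLOW(<E>): in <K>→<S> p <E>, the suffix after <E> is empty, so FOLLOW(<E>) ⊇ FOLLOW(<K>) = {u}. Thus FOLLOW(<E>) = {u}.
For <E> → epsilon: FIRST(epsilon) = {epsilon}, so it goes in M[<E>, t] for t ∈ {}; since epsilon ∈ FIRST, also for every t ∈ FOLLOW(<E>) = {u}.
For <E> → r s p: FIRST(r s p) = {r}, so it goes in M[<E>, t] for t ∈ {r}.
None of these place a production in M[<E>, $].

none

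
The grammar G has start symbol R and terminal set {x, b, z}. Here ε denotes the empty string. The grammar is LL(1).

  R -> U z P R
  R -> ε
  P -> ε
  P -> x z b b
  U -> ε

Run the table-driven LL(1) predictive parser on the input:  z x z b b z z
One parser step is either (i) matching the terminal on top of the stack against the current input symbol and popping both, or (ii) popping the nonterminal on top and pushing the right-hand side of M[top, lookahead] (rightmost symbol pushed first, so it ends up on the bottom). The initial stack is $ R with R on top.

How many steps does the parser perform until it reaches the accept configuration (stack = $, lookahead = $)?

17

step 1: stack=$ R  input=z x z b b z z $  — expand R -> U z P R
step 2: stack=$ R P z U  input=z x z b b z z $  — expand U -> ε
step 3: stack=$ R P z  input=z x z b b z z $  — match z
step 4: stack=$ R P  input=x z b b z z $  — expand P -> x z b b
step 5: stack=$ R b b z x  input=x z b b z z $  — match x
step 6: stack=$ R b b z  input=z b b z z $  — match z
step 7: stack=$ R b b  input=b b z z $  — match b
step 8: stack=$ R b  input=b z z $  — match b
step 9: stack=$ R  input=z z $  — expand R -> U z P R
step 10: stack=$ R P z U  input=z z $  — expand U -> ε
step 11: stack=$ R P z  input=z z $  — match z
step 12: stack=$ R P  input=z $  — expand P -> ε
step 13: stack=$ R  input=z $  — expand R -> U z P R
step 14: stack=$ R P z U  input=z $  — expand U -> ε
step 15: stack=$ R P z  input=z $  — match z
step 16: stack=$ R P  input=$  — expand P -> ε
step 17: stack=$ R  input=$  — expand R -> ε
Accept reached after 17 steps.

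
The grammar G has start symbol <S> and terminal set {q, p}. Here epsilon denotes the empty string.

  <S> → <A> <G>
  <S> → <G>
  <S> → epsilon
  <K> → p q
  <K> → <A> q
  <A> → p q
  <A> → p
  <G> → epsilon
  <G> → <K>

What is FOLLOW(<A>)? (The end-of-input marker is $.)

FIRST(<A>) = {p}
FIRST(<K>) = {p}  (via <A> q)
FIRST(<G>) = {epsilon, p}  (via <K>)
FIRST(<S>) = {epsilon, p}  (via <A> <G>, <G>)
FOLLOW(<S>) includes $ since <S> is the start symbol.
FOLLOW(<S>): <S> appears on no right-hand side. Thus FOLLOW(<S>) = {$}.
FOLLOW(<A>): in <S>→<A> <G>, <A> is followed by <G> with FIRST {epsilon, p}; in <S>→<A> <G>, the suffix after <A> is nullable, so FOLLOW(<A>) ⊇ FOLLOW(<S>) = {$}; in <K>→<A> q, <A> is followed by q with FIRST {q}. Thus FOLLOW(<A>) = {$, p, q}.
FOLLOW(<G>): in <S>→<A> <G>, the suffix after <G> is empty, so FOLLOW(<G>) ⊇ FOLLOW(<S>) = {$}; in <S>→<G>, the suffix after <G> is empty, so FOLLOW(<G>) ⊇ FOLLOW(<S>) = {$}. Thus FOLLOW(<G>) = {$}.
FOLLOW(<K>): in <G>→<K>, the suffix after <K> is empty, so FOLLOW(<K>) ⊇ FOLLOW(<G>) = {$}. Thus FOLLOW(<K>) = {$}.

{$, p, q}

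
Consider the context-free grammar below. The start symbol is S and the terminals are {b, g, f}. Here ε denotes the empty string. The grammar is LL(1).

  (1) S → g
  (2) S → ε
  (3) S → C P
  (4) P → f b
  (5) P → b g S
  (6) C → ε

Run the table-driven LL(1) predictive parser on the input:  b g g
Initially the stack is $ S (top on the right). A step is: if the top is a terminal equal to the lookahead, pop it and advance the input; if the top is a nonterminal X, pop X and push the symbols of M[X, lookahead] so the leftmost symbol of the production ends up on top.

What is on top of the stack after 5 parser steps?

S

     Stack    Input    Action
  1  $ S      b g g $  expand S → C P
  2  $ P C    b g g $  expand C → ε
  3  $ P      b g g $  expand P → b g S
  4  $ S g b  b g g $  match b
  5  $ S g    g g $    match g
Stack after step 5: $ S (top = S).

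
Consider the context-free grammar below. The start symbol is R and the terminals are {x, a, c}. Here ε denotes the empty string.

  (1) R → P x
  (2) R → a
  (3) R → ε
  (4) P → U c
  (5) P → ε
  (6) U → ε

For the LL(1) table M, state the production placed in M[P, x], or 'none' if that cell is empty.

P → ε

FIRST(U) = {ε}
FIRST(P) = {ε, c}  (via U c)
FIRST(R) = {ε, a, c, x}  (via P x)
FOLLOW(R) includes $ since R is the start symbol.
FOLLOW(P): in R→P x, P is followed by x with FIRST {x}. Thus FOLLOW(P) = {x}.
For P → U c: FIRST(U c) = {c}, so it goes in M[P, t] for t ∈ {c}.
For P → ε: FIRST(ε) = {ε}, so it goes in M[P, t] for t ∈ {}; since ε ∈ FIRST, also for every t ∈ FOLLOW(P) = {x}.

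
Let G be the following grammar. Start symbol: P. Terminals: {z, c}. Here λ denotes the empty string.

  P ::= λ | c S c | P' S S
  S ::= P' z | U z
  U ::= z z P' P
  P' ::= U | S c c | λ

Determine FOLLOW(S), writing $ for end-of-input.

FIRST(U): from U::=z z P' P we get {z}. So FIRST(U) = {z}.
FIRST(P): from P::=λ we get {λ}; from P::=c S c we get {c}; from P::=P' S S we get {z}. So FIRST(P) = {λ, c, z}.
FIRST(S): from S::=P' z we get {z}; from S::=U z we get {z}. So FIRST(S) = {z}.
FIRST(P'): from P'::=U we get {z}; from P'::=S c c we get {z}; from P'::=λ we get {λ}. So FIRST(P') = {λ, z}.
FOLLOW(P) includes $ since P is the start symbol.
FOLLOW(P): in U::=z z P' P, the suffix after P is empty, so FOLLOW(P) ⊇ FOLLOW(U) = {c, z}. Thus FOLLOW(P) = {$, c, z}.
FOLLOW(S): in P::=c S c, S is followed by c with FIRST {c}; in P::=P' S S (occurrence 1), S is followed by S with FIRST {z}; in P::=P' S S (occurrence 2), the suffix after S is empty, so FOLLOW(S) ⊇ FOLLOW(P) = {$, c, z}; in P'::=S c c, S is followed by c c with FIRST {c}. Thus FOLLOW(S) = {$, c, z}.
FOLLOW(U): in S::=U z, U is followed by z with FIRST {z}; in P'::=U, the suffix after U is empty, so FOLLOW(U) ⊇ FOLLOW(P') = {c, z}. Thus FOLLOW(U) = {c, z}.
FOLLOW(P'): in P::=P' S S, P' is followed by S S with FIRST {z}; in S::=P' z, P' is followed by z with FIRST {z}; in U::=z z P' P, P' is followed by P with FIRST {λ, c, z}; in U::=z z P' P, the suffix after P' is nullable, so FOLLOW(P') ⊇ FOLLOW(U) = {c, z}. Thus FOLLOW(P') = {c, z}.

{$, c, z}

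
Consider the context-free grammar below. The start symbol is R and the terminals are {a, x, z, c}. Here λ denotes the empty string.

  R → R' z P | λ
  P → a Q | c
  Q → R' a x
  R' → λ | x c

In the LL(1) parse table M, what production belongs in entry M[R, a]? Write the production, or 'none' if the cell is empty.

FIRST(P) = {a, c}
FIRST(R') = {λ, x}
FIRST(R) = {λ, x, z}  (via R' z P)
FIRST(Q) = {a, x}  (via R' a x)
FOLLOW(R) includes $ since R is the start symbol.
FOLLOW(R): R appears on no right-hand side. Thus FOLLOW(R) = {$}.
For R → R' z P: FIRST(R' z P) = {x, z}, so it goes in M[R, t] for t ∈ {x, z}.
For R → λ: FIRST(λ) = {λ}, so it goes in M[R, t] for t ∈ {}; since λ ∈ FIRST, also for every t ∈ FOLLOW(R) = {$}.
None of these place a production in M[R, a].

none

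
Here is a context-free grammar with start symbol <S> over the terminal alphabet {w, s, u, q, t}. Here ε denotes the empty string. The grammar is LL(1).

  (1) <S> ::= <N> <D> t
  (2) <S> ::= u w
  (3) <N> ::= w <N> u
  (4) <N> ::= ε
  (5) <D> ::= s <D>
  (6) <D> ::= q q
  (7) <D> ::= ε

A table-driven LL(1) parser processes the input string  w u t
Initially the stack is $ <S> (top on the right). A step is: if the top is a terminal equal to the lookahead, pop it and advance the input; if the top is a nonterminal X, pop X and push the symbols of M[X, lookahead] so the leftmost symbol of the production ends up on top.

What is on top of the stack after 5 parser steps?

<D>

step 1: stack=$ <S>  input=w u t $  — expand <S> ::= <N> <D> t
step 2: stack=$ t <D> <N>  input=w u t $  — expand <N> ::= w <N> u
step 3: stack=$ t <D> u <N> w  input=w u t $  — match w
step 4: stack=$ t <D> u <N>  input=u t $  — expand <N> ::= ε
step 5: stack=$ t <D> u  input=u t $  — match u
Stack after step 5: $ t <D> (top = <D>).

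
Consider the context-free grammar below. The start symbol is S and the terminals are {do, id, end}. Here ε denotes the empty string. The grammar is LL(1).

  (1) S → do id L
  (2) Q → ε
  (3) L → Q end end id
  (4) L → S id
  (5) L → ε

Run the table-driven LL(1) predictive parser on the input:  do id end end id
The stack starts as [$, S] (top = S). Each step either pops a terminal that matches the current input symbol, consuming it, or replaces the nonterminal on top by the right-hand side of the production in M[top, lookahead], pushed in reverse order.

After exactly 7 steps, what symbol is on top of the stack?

     Stack           Input               Action
  1  $ S             do id end end id $  expand S → do id L
  2  $ L id do       do id end end id $  match do
  3  $ L id          id end end id $     match id
  4  $ L             end end id $        expand L → Q end end id
  5  $ id end end Q  end end id $        expand Q → ε
  6  $ id end end    end end id $        match end
  7  $ id end        end id $            match end
Stack after step 7: $ id (top = id).

id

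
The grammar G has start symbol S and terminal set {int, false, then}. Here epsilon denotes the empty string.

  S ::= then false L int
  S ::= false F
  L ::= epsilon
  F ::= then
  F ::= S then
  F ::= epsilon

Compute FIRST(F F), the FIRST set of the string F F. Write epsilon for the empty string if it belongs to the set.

FIRST(S): from S::=then false L int we get {then}; from S::=false F we get {false}. So FIRST(S) = {false, then}.
FIRST(L): from L::=epsilon we get {epsilon}. So FIRST(L) = {epsilon}.
FIRST(F): from F::=then we get {then}; from F::=S then we get {false, then}; from F::=epsilon we get {epsilon}. So FIRST(F) = {epsilon, false, then}.
FIRST(F F): take FIRST of each symbol in turn, carrying on past any symbol whose FIRST contains epsilon; result {epsilon, false, then}.

{epsilon, false, then}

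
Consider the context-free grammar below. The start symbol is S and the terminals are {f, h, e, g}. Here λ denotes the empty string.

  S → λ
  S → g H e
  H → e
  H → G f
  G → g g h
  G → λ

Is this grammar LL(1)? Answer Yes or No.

FIRST(S) = {λ, g}
FIRST(H) = {e, f, g}
FIRST(G) = {λ, g}
FOLLOW(S) = {$}
FOLLOW(H) = {e}
FOLLOW(G) = {f}
Each cell of M receives at most one production.

Yes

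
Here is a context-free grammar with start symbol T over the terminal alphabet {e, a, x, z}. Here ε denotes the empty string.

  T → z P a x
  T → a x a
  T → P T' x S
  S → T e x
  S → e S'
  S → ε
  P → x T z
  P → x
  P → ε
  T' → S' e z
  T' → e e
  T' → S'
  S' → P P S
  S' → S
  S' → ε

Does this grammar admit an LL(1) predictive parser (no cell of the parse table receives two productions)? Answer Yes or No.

FIRST(T) = {a, e, x, z}
FIRST(S) = {ε, a, e, x, z}
FIRST(P) = {ε, x}
FIRST(T') = {ε, a, e, x, z}
FIRST(S') = {ε, a, e, x, z}
FOLLOW(T) = {$, e, z}
FOLLOW(S) = {$, e, x, z}
FOLLOW(P) = {$, a, e, x, z}
FOLLOW(T') = {x}
FOLLOW(S') = {$, e, x, z}
Cell M[P, x] receives both P → x T z and P → x and P → ε — the grammar is not LL(1).

No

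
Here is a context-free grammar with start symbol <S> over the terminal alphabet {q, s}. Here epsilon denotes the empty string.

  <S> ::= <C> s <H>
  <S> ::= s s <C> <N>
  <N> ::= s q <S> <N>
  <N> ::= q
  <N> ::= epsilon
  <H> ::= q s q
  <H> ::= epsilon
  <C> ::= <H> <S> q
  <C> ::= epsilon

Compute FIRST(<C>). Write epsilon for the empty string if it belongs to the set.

{epsilon, q, s}

FIRST(<N>) = {epsilon, q, s}
FIRST(<H>) = {epsilon, q}
FIRST(<S>) = {q, s}  (via <C> s <H>)
FIRST(<C>) = {epsilon, q, s}  (via <H> <S> q)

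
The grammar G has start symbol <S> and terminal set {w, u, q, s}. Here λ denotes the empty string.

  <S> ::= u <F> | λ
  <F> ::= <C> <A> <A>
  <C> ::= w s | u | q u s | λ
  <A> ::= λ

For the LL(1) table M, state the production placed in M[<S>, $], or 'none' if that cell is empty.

FIRST(<S>): from <S>::=u <F> we get {u}; from <S>::=λ we get {λ}. So FIRST(<S>) = {λ, u}.
FIRST(<C>): from <C>::=w s we get {w}; from <C>::=u we get {u}; from <C>::=q u s we get {q}; from <C>::=λ we get {λ}. So FIRST(<C>) = {λ, q, u, w}.
FIRST(<A>): from <A>::=λ we get {λ}. So FIRST(<A>) = {λ}.
FIRST(<F>): from <F>::=<C> <A> <A> we get {λ, q, u, w}. So FIRST(<F>) = {λ, q, u, w}.
FOLLOW(<S>) includes $ since <S> is the start symbol.
FOLLOW(<S>): <S> appears on no right-hand side. Thus FOLLOW(<S>) = {$}.
For <S> ::= u <F>: FIRST(u <F>) = {u}, so it goes in M[<S>, t] for t ∈ {u}.
For <S> ::= λ: FIRST(λ) = {λ}, so it goes in M[<S>, t] for t ∈ {}; since λ ∈ FIRST, also for every t ∈ FOLLOW(<S>) = {$}.

<S> ::= λ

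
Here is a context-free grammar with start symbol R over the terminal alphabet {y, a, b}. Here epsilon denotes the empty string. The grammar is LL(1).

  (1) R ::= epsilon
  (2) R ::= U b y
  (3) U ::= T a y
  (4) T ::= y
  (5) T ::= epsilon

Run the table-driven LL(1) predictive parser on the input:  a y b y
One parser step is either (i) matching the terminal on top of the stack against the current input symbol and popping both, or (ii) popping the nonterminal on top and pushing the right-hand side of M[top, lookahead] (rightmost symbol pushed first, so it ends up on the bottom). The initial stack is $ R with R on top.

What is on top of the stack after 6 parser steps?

y

     Stack        Input      Action
  1  $ R          a y b y $  expand R ::= U b y
  2  $ y b U      a y b y $  expand U ::= T a y
  3  $ y b y a T  a y b y $  expand T ::= epsilon
  4  $ y b y a    a y b y $  match a
  5  $ y b y      y b y $    match y
  6  $ y b        b y $      match b
Stack after step 6: $ y (top = y).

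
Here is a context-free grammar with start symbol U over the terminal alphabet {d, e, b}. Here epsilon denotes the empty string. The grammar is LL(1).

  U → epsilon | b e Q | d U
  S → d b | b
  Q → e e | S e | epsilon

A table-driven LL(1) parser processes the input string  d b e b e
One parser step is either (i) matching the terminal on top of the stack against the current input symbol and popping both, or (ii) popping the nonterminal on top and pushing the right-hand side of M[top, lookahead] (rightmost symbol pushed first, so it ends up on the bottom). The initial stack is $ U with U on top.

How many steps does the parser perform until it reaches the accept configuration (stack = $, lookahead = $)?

9

step 1: stack=$ U  input=d b e b e $  — expand U → d U
step 2: stack=$ U d  input=d b e b e $  — match d
step 3: stack=$ U  input=b e b e $  — expand U → b e Q
step 4: stack=$ Q e b  input=b e b e $  — match b
step 5: stack=$ Q e  input=e b e $  — match e
step 6: stack=$ Q  input=b e $  — expand Q → S e
step 7: stack=$ e S  input=b e $  — expand S → b
step 8: stack=$ e b  input=b e $  — match b
step 9: stack=$ e  input=e $  — match e
Accept reached after 9 steps.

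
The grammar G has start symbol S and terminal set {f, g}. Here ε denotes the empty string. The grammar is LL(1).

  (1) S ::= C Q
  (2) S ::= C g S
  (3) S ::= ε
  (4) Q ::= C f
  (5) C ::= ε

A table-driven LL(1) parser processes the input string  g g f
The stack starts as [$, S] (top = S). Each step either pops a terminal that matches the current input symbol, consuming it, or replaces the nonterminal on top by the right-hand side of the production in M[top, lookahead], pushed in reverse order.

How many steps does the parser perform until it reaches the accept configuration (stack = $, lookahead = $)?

11

step 1: stack=$ S  input=g g f $  — expand S ::= C g S
step 2: stack=$ S g C  input=g g f $  — expand C ::= ε
step 3: stack=$ S g  input=g g f $  — match g
step 4: stack=$ S  input=g f $  — expand S ::= C g S
step 5: stack=$ S g C  input=g f $  — expand C ::= ε
step 6: stack=$ S g  input=g f $  — match g
step 7: stack=$ S  input=f $  — expand S ::= C Q
step 8: stack=$ Q C  input=f $  — expand C ::= ε
step 9: stack=$ Q  input=f $  — expand Q ::= C f
step 10: stack=$ f C  input=f $  — expand C ::= ε
step 11: stack=$ f  input=f $  — match f
Accept reached after 11 steps.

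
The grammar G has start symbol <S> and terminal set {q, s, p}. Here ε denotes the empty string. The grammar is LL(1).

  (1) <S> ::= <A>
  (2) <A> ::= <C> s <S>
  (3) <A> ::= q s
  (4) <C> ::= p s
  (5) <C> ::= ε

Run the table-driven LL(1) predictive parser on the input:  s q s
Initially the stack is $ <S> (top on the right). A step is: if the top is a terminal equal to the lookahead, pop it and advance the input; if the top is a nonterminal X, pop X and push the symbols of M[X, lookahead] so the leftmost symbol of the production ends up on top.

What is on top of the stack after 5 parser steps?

     Stack        Input    Action
  1  $ <S>        s q s $  expand <S> ::= <A>
  2  $ <A>        s q s $  expand <A> ::= <C> s <S>
  3  $ <S> s <C>  s q s $  expand <C> ::= ε
  4  $ <S> s      s q s $  match s
  5  $ <S>        q s $    expand <S> ::= <A>
Stack after step 5: $ <A> (top = <A>).

<A>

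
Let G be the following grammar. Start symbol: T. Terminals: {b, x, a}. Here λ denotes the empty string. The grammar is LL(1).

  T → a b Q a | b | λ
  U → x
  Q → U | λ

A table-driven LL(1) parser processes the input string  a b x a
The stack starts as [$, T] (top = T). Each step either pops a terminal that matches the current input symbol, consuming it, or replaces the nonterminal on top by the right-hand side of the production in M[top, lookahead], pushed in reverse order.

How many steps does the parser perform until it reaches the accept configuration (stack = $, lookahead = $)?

step 1: stack=$ T  input=a b x a $  — expand T → a b Q a
step 2: stack=$ a Q b a  input=a b x a $  — match a
step 3: stack=$ a Q b  input=b x a $  — match b
step 4: stack=$ a Q  input=x a $  — expand Q → U
step 5: stack=$ a U  input=x a $  — expand U → x
step 6: stack=$ a x  input=x a $  — match x
step 7: stack=$ a  input=a $  — match a
Accept reached after 7 steps.

7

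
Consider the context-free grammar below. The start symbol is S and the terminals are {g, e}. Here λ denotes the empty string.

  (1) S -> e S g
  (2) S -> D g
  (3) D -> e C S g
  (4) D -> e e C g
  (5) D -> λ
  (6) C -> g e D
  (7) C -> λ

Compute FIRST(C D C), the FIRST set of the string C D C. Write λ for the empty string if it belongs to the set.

FIRST(D): from D->e C S g we get {e}; from D->e e C g we get {e}; from D->λ we get {λ}. So FIRST(D) = {λ, e}.
FIRST(C): from C->g e D we get {g}; from C->λ we get {λ}. So FIRST(C) = {λ, g}.
FIRST(S): from S->e S g we get {e}; from S->D g we get {e, g}. So FIRST(S) = {e, g}.
FIRST(C D C): take FIRST of each symbol in turn, carrying on past any symbol whose FIRST contains λ; result {λ, e, g}.

{λ, e, g}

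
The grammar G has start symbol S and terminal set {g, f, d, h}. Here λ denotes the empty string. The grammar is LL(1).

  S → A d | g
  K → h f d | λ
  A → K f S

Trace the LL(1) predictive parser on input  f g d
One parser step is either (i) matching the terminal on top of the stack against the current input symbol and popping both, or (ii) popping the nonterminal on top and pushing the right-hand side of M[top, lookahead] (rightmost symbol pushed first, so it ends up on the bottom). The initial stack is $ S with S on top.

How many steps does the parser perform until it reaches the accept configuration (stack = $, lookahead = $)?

7

     Stack      Input    Action
  1  $ S        f g d $  expand S → A d
  2  $ d A      f g d $  expand A → K f S
  3  $ d S f K  f g d $  expand K → λ
  4  $ d S f    f g d $  match f
  5  $ d S      g d $    expand S → g
  6  $ d g      g d $    match g
  7  $ d        d $      match d
Accept reached after 7 steps.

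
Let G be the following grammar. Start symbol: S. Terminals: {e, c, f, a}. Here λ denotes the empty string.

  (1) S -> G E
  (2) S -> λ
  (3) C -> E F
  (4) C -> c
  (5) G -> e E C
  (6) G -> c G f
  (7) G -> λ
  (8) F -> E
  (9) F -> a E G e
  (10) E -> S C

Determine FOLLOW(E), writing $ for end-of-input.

{$, a, c, e, f}

FIRST(G): from G->e E C we get {e}; from G->c G f we get {c}; from G->λ we get {λ}. So FIRST(G) = {λ, c, e}.
FIRST(S): from S->G E we get {c, e}; from S->λ we get {λ}. So FIRST(S) = {λ, c, e}.
FIRST(C): from C->E F we get {c, e}; from C->c we get {c}. So FIRST(C) = {c, e}.
FIRST(E): from E->S C we get {c, e}. So FIRST(E) = {c, e}.
FIRST(F): from F->E we get {c, e}; from F->a E G e we get {a}. So FIRST(F) = {a, c, e}.
FOLLOW(S) includes $ since S is the start symbol.
FOLLOW(S): in E->S C, S is followed by C with FIRST {c, e}. Thus FOLLOW(S) = {$, c, e}.
FOLLOW(G): in S->G E, G is followed by E with FIRST {c, e}; in G->c G f, G is followed by f with FIRST {f}; in F->a E G e, G is followed by e with FIRST {e}. Thus FOLLOW(G) = {c, e, f}.
FOLLOW(C): in G->e E C, the suffix after C is empty, so FOLLOW(C) ⊇ FOLLOW(G) = {c, e, f}; in E->S C, the suffix after C is empty, so FOLLOW(C) ⊇ FOLLOW(E) = {$, a, c, e, f}. Thus FOLLOW(C) = {$, a, c, e, f}.
FOLLOW(F): in C->E F, the suffix after F is empty, so FOLLOW(F) ⊇ FOLLOW(C) = {$, a, c, e, f}. Thus FOLLOW(F) = {$, a, c, e, f}.
FOLLOW(E): in S->G E, the suffix after E is empty, so FOLLOW(E) ⊇ FOLLOW(S) = {$, c, e}; in C->E F, E is followed by F with FIRST {a, c, e}; in G->e E C, E is followed by C with FIRST {c, e}; in F->E, the suffix after E is empty, so FOLLOW(E) ⊇ FOLLOW(F) = {$, a, c, e, f}; in F->a E G e, E is followed by G e with FIRST {c, e}. Thus FOLLOW(E) = {$, a, c, e, f}.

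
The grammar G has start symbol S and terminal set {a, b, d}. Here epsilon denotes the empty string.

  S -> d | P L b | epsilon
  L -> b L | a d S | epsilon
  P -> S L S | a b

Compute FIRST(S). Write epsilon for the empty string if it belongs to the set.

{epsilon, a, b, d}

FIRST(L): from L->b L we get {b}; from L->a d S we get {a}; from L->epsilon we get {epsilon}. So FIRST(L) = {epsilon, a, b}.
FIRST(S): from S->d we get {d}; from S->P L b we get {a, b, d}; from S->epsilon we get {epsilon}. So FIRST(S) = {epsilon, a, b, d}.
FIRST(P): from P->S L S we get {epsilon, a, b, d}; from P->a b we get {a}. So FIRST(P) = {epsilon, a, b, d}.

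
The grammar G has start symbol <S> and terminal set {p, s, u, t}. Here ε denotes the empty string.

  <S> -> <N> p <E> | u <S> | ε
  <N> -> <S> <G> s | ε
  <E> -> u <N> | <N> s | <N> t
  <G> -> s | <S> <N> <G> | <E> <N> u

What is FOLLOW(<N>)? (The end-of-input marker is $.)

{$, p, s, t, u}

FIRST(<S>) = {ε, p, s, t, u}  (via <N> p <E>)
FIRST(<N>) = {ε, p, s, t, u}  (via <S> <G> s)
FIRST(<E>) = {p, s, t, u}  (via <N> s, <N> t)
FIRST(<G>) = {p, s, t, u}  (via <S> <N> <G>, <E> <N> u)
FOLLOW(<S>) includes $ since <S> is the start symbol.
FOLLOW(<S>): in <S>->u <S>, the suffix after <S> is empty (adds nothing new); in <N>-><S> <G> s, <S> is followed by <G> s with FIRST {p, s, t, u}; in <G>-><S> <N> <G>, <S> is followed by <N> <G> with FIRST {p, s, t, u}. Thus FOLLOW(<S>) = {$, p, s, t, u}.
FOLLOW(<E>): in <S>-><N> p <E>, the suffix after <E> is empty, so FOLLOW(<E>) ⊇ FOLLOW(<S>) = {$, p, s, t, u}; in <G>-><E> <N> u, <E> is followed by <N> u with FIRST {p, s, t, u}. Thus FOLLOW(<E>) = {$, p, s, t, u}.
FOLLOW(<N>): in <S>-><N> p <E>, <N> is followed by p <E> with FIRST {p}; in <E>->u <N>, the suffix after <N> is empty, so FOLLOW(<N>) ⊇ FOLLOW(<E>) = {$, p, s, t, u}; in <E>-><N> s, <N> is followed by s with FIRST {s}; in <E>-><N> t, <N> is followed by t with FIRST {t}; in <G>-><S> <N> <G>, <N> is followed by <G> with FIRST {p, s, t, u}; in <G>-><E> <N> u, <N> is followed by u with FIRST {u}. Thus FOLLOW(<N>) = {$, p, s, t, u}.
FOLLOW(<G>): in <N>-><S> <G> s, <G> is followed by s with FIRST {s}; in <G>-><S> <N> <G>, the suffix after <G> is empty (adds nothing new). Thus FOLLOW(<G>) = {s}.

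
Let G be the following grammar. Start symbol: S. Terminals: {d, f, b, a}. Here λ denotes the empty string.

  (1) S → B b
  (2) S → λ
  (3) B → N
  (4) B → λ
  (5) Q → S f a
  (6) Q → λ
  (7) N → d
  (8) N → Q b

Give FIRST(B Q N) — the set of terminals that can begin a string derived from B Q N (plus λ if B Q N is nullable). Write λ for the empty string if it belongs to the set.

FIRST(S) = {λ, b, d, f}  (via B b)
FIRST(Q) = {λ, b, d, f}  (via S f a)
FIRST(N) = {b, d, f}  (via Q b)
FIRST(B) = {λ, b, d, f}  (via N)
FIRST(B Q N): take FIRST of each symbol in turn, carrying on past any symbol whose FIRST contains λ; result {b, d, f}.

{b, d, f}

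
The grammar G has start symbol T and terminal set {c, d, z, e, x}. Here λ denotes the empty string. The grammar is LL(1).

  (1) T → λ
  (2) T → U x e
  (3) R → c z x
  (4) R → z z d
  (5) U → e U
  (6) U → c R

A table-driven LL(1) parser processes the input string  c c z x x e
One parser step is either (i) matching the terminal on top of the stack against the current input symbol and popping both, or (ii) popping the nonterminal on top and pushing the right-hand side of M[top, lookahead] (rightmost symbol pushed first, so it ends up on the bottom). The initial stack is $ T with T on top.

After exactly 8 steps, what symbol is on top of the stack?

e

step 1: stack=$ T  input=c c z x x e $  — expand T → U x e
step 2: stack=$ e x U  input=c c z x x e $  — expand U → c R
step 3: stack=$ e x R c  input=c c z x x e $  — match c
step 4: stack=$ e x R  input=c z x x e $  — expand R → c z x
step 5: stack=$ e x x z c  input=c z x x e $  — match c
step 6: stack=$ e x x z  input=z x x e $  — match z
step 7: stack=$ e x x  input=x x e $  — match x
step 8: stack=$ e x  input=x e $  — match x
Stack after step 8: $ e (top = e).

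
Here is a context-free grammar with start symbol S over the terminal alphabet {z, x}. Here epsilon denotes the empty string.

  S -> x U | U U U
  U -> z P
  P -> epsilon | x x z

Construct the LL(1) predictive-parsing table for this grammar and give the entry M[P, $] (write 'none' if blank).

P -> epsilon

FIRST(U): from U->z P we get {z}. So FIRST(U) = {z}.
FIRST(P): from P->epsilon we get {epsilon}; from P->x x z we get {x}. So FIRST(P) = {epsilon, x}.
FIRST(S): from S->x U we get {x}; from S->U U U we get {z}. So FIRST(S) = {x, z}.
FOLLOW(S) includes $ since S is the start symbol.
FOLLOW(U): in S->x U, the suffix after U is empty, so FOLLOW(U) ⊇ FOLLOW(S) = {$}; in S->U U U (occurrence 1), U is followed by U U with FIRST {z}; in S->U U U (occurrence 2), U is followed by U with FIRST {z}; in S->U U U (occurrence 3), the suffix after U is empty, so FOLLOW(U) ⊇ FOLLOW(S) = {$}. Thus FOLLOW(U) = {$, z}.
FOLLOW(P): in U->z P, the suffix after P is empty, so FOLLOW(P) ⊇ FOLLOW(U) = {$, z}. Thus FOLLOW(P) = {$, z}.
For P -> epsilon: FIRST(epsilon) = {epsilon}, so it goes in M[P, t] for t ∈ {}; since epsilon ∈ FIRST, also for every t ∈ FOLLOW(P) = {$, z}.
For P -> x x z: FIRST(x x z) = {x}, so it goes in M[P, t] for t ∈ {x}.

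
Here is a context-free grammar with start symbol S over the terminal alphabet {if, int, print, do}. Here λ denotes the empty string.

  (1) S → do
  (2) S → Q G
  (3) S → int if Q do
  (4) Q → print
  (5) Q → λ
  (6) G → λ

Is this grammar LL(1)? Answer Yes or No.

FIRST(S) = {λ, do, int, print}
FIRST(Q) = {λ, print}
FIRST(G) = {λ}
FOLLOW(S) = {$}
FOLLOW(Q) = {$, do}
FOLLOW(G) = {$}
Each cell of M receives at most one production.

Yes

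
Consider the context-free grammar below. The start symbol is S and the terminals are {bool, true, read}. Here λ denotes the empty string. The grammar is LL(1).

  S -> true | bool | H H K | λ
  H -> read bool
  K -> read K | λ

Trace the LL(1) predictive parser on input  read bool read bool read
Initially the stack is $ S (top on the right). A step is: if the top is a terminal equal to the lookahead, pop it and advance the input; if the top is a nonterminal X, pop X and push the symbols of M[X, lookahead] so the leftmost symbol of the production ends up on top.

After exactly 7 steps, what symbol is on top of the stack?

step 1: stack=$ S  input=read bool read bool read $  — expand S -> H H K
step 2: stack=$ K H H  input=read bool read bool read $  — expand H -> read bool
step 3: stack=$ K H bool read  input=read bool read bool read $  — match read
step 4: stack=$ K H bool  input=bool read bool read $  — match bool
step 5: stack=$ K H  input=read bool read $  — expand H -> read bool
step 6: stack=$ K bool read  input=read bool read $  — match read
step 7: stack=$ K bool  input=bool read $  — match bool
Stack after step 7: $ K (top = K).

K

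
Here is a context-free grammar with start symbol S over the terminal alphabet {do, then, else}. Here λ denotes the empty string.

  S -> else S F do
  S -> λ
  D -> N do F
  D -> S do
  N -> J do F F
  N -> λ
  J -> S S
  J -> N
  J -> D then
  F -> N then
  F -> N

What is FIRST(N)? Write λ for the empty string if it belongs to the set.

{λ, do, else}

FIRST(S) = {λ, else}
FIRST(D) = {do, else}  (via N do F, S do)
FIRST(N) = {λ, do, else}  (via J do F F)
FIRST(J) = {λ, do, else}  (via S S, N, D then)
FIRST(F) = {λ, do, else, then}  (via N then, N)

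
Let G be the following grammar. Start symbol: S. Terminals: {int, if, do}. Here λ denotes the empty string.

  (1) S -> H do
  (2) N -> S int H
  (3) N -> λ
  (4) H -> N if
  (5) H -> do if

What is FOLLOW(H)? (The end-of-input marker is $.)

FIRST(S) = {do, if}  (via H do)
FIRST(N) = {λ, do, if}  (via S int H)
FIRST(H) = {do, if}  (via N if)
FOLLOW(S) includes $ since S is the start symbol.
FOLLOW(S): in N->S int H, S is followed by int H with FIRST {int}. Thus FOLLOW(S) = {$, int}.
FOLLOW(N): in H->N if, N is followed by if with FIRST {if}. Thus FOLLOW(N) = {if}.
FOLLOW(H): in S->H do, H is followed by do with FIRST {do}; in N->S int H, the suffix after H is empty, so FOLLOW(H) ⊇ FOLLOW(N) = {if}. Thus FOLLOW(H) = {do, if}.

{do, if}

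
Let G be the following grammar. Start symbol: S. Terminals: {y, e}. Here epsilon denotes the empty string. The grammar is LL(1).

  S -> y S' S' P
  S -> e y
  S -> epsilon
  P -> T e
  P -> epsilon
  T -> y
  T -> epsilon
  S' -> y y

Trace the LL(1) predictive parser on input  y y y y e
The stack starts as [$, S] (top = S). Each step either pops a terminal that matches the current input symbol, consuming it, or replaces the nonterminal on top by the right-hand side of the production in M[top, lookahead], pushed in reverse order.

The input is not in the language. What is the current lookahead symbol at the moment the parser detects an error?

     Stack        Input        Action
  1  $ S          y y y y e $  expand S -> y S' S' P
  2  $ P S' S' y  y y y y e $  match y
  3  $ P S' S'    y y y e $    expand S' -> y y
  4  $ P S' y y   y y y e $    match y
  5  $ P S' y     y y e $      match y
  6  $ P S'       y e $        expand S' -> y y
  7  $ P y y      y e $        match y
  8  $ P y        e $          error: top is terminal y but lookahead is e

e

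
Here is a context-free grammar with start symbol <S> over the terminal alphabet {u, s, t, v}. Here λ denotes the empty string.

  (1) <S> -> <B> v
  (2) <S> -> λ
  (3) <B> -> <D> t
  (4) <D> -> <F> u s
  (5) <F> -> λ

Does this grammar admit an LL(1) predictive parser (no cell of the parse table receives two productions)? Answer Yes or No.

FIRST(<S>) = {λ, u}
FIRST(<B>) = {u}
FIRST(<D>) = {u}
FIRST(<F>) = {λ}
FOLLOW(<S>) = {$}
FOLLOW(<B>) = {v}
FOLLOW(<D>) = {t}
FOLLOW(<F>) = {u}
Each cell of M receives at most one production.

Yes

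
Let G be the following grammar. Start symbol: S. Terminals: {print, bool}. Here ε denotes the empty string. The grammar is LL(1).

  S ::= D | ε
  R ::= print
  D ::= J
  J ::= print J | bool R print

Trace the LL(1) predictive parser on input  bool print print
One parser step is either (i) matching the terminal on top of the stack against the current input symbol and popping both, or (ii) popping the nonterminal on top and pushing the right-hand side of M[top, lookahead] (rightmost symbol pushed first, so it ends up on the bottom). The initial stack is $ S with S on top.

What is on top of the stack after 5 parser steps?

print

step 1: stack=$ S  input=bool print print $  — expand S ::= D
step 2: stack=$ D  input=bool print print $  — expand D ::= J
step 3: stack=$ J  input=bool print print $  — expand J ::= bool R print
step 4: stack=$ print R bool  input=bool print print $  — match bool
step 5: stack=$ print R  input=print print $  — expand R ::= print
Stack after step 5: $ print print (top = print).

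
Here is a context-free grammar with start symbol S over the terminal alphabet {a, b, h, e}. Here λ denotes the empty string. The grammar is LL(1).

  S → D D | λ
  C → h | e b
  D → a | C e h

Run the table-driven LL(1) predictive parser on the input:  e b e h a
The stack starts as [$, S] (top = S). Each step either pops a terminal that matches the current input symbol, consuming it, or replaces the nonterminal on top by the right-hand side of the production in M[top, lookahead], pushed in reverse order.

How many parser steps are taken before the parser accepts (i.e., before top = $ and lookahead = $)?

9

step 1: stack=$ S  input=e b e h a $  — expand S → D D
step 2: stack=$ D D  input=e b e h a $  — expand D → C e h
step 3: stack=$ D h e C  input=e b e h a $  — expand C → e b
step 4: stack=$ D h e b e  input=e b e h a $  — match e
step 5: stack=$ D h e b  input=b e h a $  — match b
step 6: stack=$ D h e  input=e h a $  — match e
step 7: stack=$ D h  input=h a $  — match h
step 8: stack=$ D  input=a $  — expand D → a
step 9: stack=$ a  input=a $  — match a
Accept reached after 9 steps.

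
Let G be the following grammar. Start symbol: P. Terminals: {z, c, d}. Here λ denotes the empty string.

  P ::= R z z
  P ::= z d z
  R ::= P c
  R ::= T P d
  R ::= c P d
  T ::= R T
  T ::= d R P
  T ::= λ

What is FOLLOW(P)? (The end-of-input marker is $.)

{$, c, d, z}

FIRST(P): from P::=R z z we get {c, d, z}; from P::=z d z we get {z}. So FIRST(P) = {c, d, z}.
FIRST(R): from R::=P c we get {c, d, z}; from R::=T P d we get {c, d, z}; from R::=c P d we get {c}. So FIRST(R) = {c, d, z}.
FIRST(T): from T::=R T we get {c, d, z}; from T::=d R P we get {d}; from T::=λ we get {λ}. So FIRST(T) = {λ, c, d, z}.
FOLLOW(P) includes $ since P is the start symbol.
FOLLOW(T): in R::=T P d, T is followed by P d with FIRST {c, d, z}; in T::=R T, the suffix after T is empty (adds nothing new). Thus FOLLOW(T) = {c, d, z}.
FOLLOW(P): in R::=P c, P is followed by c with FIRST {c}; in R::=T P d, P is followed by d with FIRST {d}; in R::=c P d, P is followed by d with FIRST {d}; in T::=d R P, the suffix after P is empty, so FOLLOW(P) ⊇ FOLLOW(T) = {c, d, z}. Thus FOLLOW(P) = {$, c, d, z}.
FOLLOW(R): in P::=R z z, R is followed by z z with FIRST {z}; in T::=R T, R is followed by T with FIRST {λ, c, d, z}; in T::=R T, the suffix after R is nullable, so FOLLOW(R) ⊇ FOLLOW(T) = {c, d, z}; in T::=d R P, R is followed by P with FIRST {c, d, z}. Thus FOLLOW(R) = {c, d, z}.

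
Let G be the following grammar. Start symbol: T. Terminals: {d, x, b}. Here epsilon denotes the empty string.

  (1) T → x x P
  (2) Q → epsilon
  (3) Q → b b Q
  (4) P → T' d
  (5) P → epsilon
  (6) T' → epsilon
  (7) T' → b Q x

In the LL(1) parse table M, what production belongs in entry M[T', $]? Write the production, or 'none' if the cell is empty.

none

FIRST(T) = {x}
FIRST(Q) = {epsilon, b}
FIRST(T') = {epsilon, b}
FIRST(P) = {epsilon, b, d}  (via T' d)
FOLLOW(T) includes $ since T is the start symbol.
FOLLOW(T'): in P→T' d, T' is followed by d with FIRST {d}. Thus FOLLOW(T') = {d}.
For T' → epsilon: FIRST(epsilon) = {epsilon}, so it goes in M[T', t] for t ∈ {}; since epsilon ∈ FIRST, also for every t ∈ FOLLOW(T') = {d}.
For T' → b Q x: FIRST(b Q x) = {b}, so it goes in M[T', t] for t ∈ {b}.
None of these place a production in M[T', $].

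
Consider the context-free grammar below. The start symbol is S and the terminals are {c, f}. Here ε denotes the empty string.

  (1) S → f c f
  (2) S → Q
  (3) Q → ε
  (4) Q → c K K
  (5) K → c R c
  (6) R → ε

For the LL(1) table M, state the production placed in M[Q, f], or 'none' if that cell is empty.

FIRST(Q): from Q→ε we get {ε}; from Q→c K K we get {c}. So FIRST(Q) = {ε, c}.
FIRST(K): from K→c R c we get {c}. So FIRST(K) = {c}.
FIRST(R): from R→ε we get {ε}. So FIRST(R) = {ε}.
FIRST(S): from S→f c f we get {f}; from S→Q we get {ε, c}. So FIRST(S) = {ε, c, f}.
FOLLOW(S) includes $ since S is the start symbol.
FOLLOW(S): S appears on no right-hand side. Thus FOLLOW(S) = {$}.
FOLLOW(Q): in S→Q, the suffix after Q is empty, so FOLLOW(Q) ⊇ FOLLOW(S) = {$}. Thus FOLLOW(Q) = {$}.
For Q → ε: FIRST(ε) = {ε}, so it goes in M[Q, t] for t ∈ {}; since ε ∈ FIRST, also for every t ∈ FOLLOW(Q) = {$}.
For Q → c K K: FIRST(c K K) = {c}, so it goes in M[Q, t] for t ∈ {c}.
None of these place a production in M[Q, f].

none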